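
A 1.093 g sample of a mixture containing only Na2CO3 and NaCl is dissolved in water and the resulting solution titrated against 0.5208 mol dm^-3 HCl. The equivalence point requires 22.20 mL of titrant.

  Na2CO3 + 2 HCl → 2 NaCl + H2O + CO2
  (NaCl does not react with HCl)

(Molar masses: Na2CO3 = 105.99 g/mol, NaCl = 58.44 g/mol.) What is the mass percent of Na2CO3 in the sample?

n(HCl) = 0.02220 × 0.5208 = 0.01156 mol
Let x = n(Na2CO3), y = n(NaCl).
Titrant: 2x = 0.01156;  mass: 105.99x + 58.44y = 1.093
Solving, x = 5.781 × 10^-3 mol, y = 8.218 × 10^-3 mol
mass of Na2CO3 = 5.781 × 10^-3 × 105.99 = 0.6127 g
% Na2CO3 = 0.6127 / 1.093 × 100 = 56.06 %

56.06 %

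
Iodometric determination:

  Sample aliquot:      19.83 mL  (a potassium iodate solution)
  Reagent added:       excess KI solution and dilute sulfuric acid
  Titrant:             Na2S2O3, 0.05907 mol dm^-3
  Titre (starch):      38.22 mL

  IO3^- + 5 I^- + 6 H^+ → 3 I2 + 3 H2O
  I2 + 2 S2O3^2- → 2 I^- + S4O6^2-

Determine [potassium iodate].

n(S2O3^2-) = 0.03822 × 0.05907 = 2.258 × 10^-3 mol
n(I2) = n(S2O3^2-)/2 = 1.129 × 10^-3 mol
From the 1:3 ratio, n(IO3^-) in the aliquot = 1/3 × 1.129 × 10^-3 = 3.763 × 10^-4 mol
[IO3^-] = 3.763 × 10^-4 / 0.01983 = 0.01898 mol/L

0.01898 mol/L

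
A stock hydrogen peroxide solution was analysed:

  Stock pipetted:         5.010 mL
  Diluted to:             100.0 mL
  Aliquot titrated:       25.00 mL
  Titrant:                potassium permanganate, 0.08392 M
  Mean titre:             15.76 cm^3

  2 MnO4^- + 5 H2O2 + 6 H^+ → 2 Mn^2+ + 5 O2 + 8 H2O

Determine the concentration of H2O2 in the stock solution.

n(KMnO4) = 0.01576 × 0.08392 = 1.323 × 10^-3 mol
From the 5:2 ratio, n(H2O2) in the aliquot = 5/2 × 1.323 × 10^-3 = 3.306 × 10^-3 mol
[H2O2]_dilute = 3.306 × 10^-3 / 0.02500 = 0.1323 mol/L
Dilution factor = 100.0 / 5.010 = 19.96
[H2O2]_stock = 0.1323 × 19.96 = 2.640 mol/L

2.640 M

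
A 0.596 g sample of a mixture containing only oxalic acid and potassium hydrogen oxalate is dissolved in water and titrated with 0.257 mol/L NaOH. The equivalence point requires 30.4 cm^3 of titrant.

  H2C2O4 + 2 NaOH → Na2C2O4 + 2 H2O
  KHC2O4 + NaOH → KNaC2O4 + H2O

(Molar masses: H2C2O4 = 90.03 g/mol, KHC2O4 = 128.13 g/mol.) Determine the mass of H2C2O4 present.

0.219 g

n(NaOH) = 0.0304 × 0.257 = 7.81 × 10^-3 mol
Let x = n(H2C2O4), y = n(KHC2O4).
Titrant: 2x + 1y = 7.81 × 10^-3;  mass: 90.03x + 128.13y = 0.596
Solving, x = 2.44 × 10^-3 mol, y = 2.94 × 10^-3 mol
mass of H2C2O4 = 2.44 × 10^-3 × 90.03 = 0.219 g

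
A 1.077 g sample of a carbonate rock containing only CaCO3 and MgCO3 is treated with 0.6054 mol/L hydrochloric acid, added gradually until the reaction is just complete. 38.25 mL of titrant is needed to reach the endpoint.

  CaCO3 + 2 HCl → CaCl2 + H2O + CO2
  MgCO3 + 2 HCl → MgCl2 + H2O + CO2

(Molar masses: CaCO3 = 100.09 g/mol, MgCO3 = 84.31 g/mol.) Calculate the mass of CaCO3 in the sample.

n(HCl) = 0.03825 × 0.6054 = 0.02316 mol
Let x = n(CaCO3), y = n(MgCO3).
Titrant: 2x + 2y = 0.02316;  mass: 100.09x + 84.31y = 1.077
Solving, x = 6.390 × 10^-3 mol, y = 5.188 × 10^-3 mol
mass of CaCO3 = 6.390 × 10^-3 × 100.09 = 0.6396 g

0.6396 g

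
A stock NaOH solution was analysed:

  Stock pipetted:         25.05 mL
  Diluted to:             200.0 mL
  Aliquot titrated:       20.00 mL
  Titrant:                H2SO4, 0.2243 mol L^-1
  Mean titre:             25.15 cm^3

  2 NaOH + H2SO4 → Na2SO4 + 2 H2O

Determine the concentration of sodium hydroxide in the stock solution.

4.504 mol/L

n(H2SO4) = 0.02515 × 0.2243 = 5.641 × 10^-3 mol
From the 2:1 ratio, n(NaOH) in the aliquot = 2/1 × 5.641 × 10^-3 = 0.01128 mol
[NaOH]_dilute = 0.01128 / 0.02000 = 0.5641 mol/L
Dilution factor = 200.0 / 25.05 = 7.984
[NaOH]_stock = 0.5641 × 7.984 = 4.504 mol/L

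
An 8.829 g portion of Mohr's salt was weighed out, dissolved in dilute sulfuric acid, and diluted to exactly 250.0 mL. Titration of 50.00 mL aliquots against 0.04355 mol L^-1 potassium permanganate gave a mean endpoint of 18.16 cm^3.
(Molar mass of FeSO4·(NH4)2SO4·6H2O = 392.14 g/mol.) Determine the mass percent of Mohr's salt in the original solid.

87.82 %

MnO4^- + 5 Fe^2+ + 8 H^+ → Mn^2+ + 5 Fe^3+ + 4 H2O
n(KMnO4) per titration = 0.01816 × 0.04355 = 7.909 × 10^-4 mol
From the 5:1 ratio, n(FeSO4·(NH4)2SO4·6H2O) in each aliquot = 5/1 × 7.909 × 10^-4 = 3.954 × 10^-3 mol
n(FeSO4·(NH4)2SO4·6H2O) in the whole flask = 3.954 × 10^-3 × 250.0/50.00 = 0.01977 mol
mass of FeSO4·(NH4)2SO4·6H2O = 0.01977 × 392.14 = 7.753 g
% FeSO4·(NH4)2SO4·6H2O = 7.753 / 8.829 × 100 = 87.82 %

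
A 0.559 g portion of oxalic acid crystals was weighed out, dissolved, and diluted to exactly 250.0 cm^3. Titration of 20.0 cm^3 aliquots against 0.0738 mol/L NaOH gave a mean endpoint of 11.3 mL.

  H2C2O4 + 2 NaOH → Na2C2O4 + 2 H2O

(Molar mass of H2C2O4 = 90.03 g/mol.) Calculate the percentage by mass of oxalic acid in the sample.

n(NaOH) per titration = 0.0113 × 0.0738 = 8.34 × 10^-4 mol
From the 1:2 ratio, n(H2C2O4) in each aliquot = 1/2 × 8.34 × 10^-4 = 4.17 × 10^-4 mol
n(H2C2O4) in the whole flask = 4.17 × 10^-4 × 250.0/20.0 = 5.21 × 10^-3 mol
mass of H2C2O4 = 5.21 × 10^-3 × 90.03 = 0.469 g
% H2C2O4 = 0.469 / 0.559 × 100 = 83.9 %

83.9 %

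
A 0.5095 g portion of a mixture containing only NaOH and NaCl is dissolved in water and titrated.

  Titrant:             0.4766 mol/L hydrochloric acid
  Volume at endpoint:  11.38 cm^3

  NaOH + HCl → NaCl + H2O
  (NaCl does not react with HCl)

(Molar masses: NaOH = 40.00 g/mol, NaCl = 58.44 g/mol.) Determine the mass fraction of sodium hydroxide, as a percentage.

n(HCl) = 0.01138 × 0.4766 = 5.424 × 10^-3 mol
Let x = n(NaOH), y = n(NaCl).
Titrant: 1x = 5.424 × 10^-3;  mass: 40.00x + 58.44y = 0.5095
Solving, x = 5.424 × 10^-3 mol, y = 5.006 × 10^-3 mol
mass of NaOH = 5.424 × 10^-3 × 40.00 = 0.2169 g
% NaOH = 0.2169 / 0.5095 × 100 = 42.58 %

42.58 %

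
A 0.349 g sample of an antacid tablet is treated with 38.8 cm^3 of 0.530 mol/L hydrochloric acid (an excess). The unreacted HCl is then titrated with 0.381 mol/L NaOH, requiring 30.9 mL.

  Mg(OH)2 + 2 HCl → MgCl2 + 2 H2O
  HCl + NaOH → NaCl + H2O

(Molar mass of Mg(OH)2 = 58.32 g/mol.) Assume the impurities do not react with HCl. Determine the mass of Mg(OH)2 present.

0.256 g

n(HCl) added = 0.0388 × 0.530 = 0.0206 mol
n(NaOH) used in back-titration = 0.0309 × 0.381 = 0.0118 mol
n(HCl) left over = 0.0118 mol (1:1 ratio)
n(HCl) consumed by analyte = 0.0206 − 0.0118 = 8.79 × 10^-3 mol
From the 1:2 ratio, n(Mg(OH)2) = 1/2 × 8.79 × 10^-3 = 4.40 × 10^-3 mol
mass of Mg(OH)2 = 4.40 × 10^-3 × 58.32 = 0.256 g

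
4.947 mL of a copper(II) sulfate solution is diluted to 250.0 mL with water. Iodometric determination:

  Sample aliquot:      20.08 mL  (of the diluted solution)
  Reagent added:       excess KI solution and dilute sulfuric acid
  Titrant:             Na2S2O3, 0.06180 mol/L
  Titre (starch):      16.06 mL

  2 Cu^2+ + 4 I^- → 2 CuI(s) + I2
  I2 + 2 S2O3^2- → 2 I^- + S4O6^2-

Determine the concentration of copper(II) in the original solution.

n(S2O3^2-) = 0.01606 × 0.06180 = 9.925 × 10^-4 mol
n(I2) = n(S2O3^2-)/2 = 4.963 × 10^-4 mol
From the 2:1 ratio, n(Cu2+) in the aliquot = 2/1 × 4.963 × 10^-4 = 9.925 × 10^-4 mol
[Cu2+]_dilute = 9.925 × 10^-4 / 0.02008 = 0.04943 mol/L
[Cu2+]_original = 0.04943 × 250.0/4.947 = 2.498 mol/L

2.498 mol/L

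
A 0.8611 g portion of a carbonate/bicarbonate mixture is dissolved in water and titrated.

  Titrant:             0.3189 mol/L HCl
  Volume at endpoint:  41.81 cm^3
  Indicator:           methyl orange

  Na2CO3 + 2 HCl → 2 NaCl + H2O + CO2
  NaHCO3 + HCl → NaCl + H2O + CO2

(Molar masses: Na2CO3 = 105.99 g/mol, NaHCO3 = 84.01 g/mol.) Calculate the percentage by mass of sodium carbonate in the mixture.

51.40 %

n(HCl) = 0.04181 × 0.3189 = 0.01333 mol
Let x = n(Na2CO3), y = n(NaHCO3).
Titrant: 2x + 1y = 0.01333;  mass: 105.99x + 84.01y = 0.8611
Solving, x = 4.176 × 10^-3 mol, y = 4.982 × 10^-3 mol
mass of Na2CO3 = 4.176 × 10^-3 × 105.99 = 0.4426 g
% Na2CO3 = 0.4426 / 0.8611 × 100 = 51.40 %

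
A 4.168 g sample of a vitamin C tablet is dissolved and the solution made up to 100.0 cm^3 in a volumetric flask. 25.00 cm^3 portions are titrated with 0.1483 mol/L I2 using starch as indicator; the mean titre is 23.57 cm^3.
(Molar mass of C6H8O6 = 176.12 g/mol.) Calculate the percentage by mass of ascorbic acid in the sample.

C6H8O6 + I2 → C6H6O6 + 2 HI
n(I2) per titration = 0.02357 × 0.1483 = 3.495 × 10^-3 mol
n(C6H8O6) in each aliquot = 3.495 × 10^-3 mol (1:1 ratio)
n(C6H8O6) in the whole flask = 3.495 × 10^-3 × 100.0/25.00 = 0.01398 mol
mass of C6H8O6 = 0.01398 × 176.12 = 2.462 g
% C6H8O6 = 2.462 / 4.168 × 100 = 59.08 %

59.08 %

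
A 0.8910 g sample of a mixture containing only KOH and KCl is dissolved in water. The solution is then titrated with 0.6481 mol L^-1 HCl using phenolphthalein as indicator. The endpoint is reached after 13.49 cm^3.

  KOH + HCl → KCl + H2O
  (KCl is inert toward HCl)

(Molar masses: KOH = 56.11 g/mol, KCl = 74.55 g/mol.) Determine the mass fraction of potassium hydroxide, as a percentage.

n(HCl) = 0.01349 × 0.6481 = 8.743 × 10^-3 mol
Let x = n(KOH), y = n(KCl).
Titrant: 1x = 8.743 × 10^-3;  mass: 56.11x + 74.55y = 0.8910
Solving, x = 8.743 × 10^-3 mol, y = 5.371 × 10^-3 mol
mass of KOH = 8.743 × 10^-3 × 56.11 = 0.4906 g
% KOH = 0.4906 / 0.8910 × 100 = 55.06 %

55.06 %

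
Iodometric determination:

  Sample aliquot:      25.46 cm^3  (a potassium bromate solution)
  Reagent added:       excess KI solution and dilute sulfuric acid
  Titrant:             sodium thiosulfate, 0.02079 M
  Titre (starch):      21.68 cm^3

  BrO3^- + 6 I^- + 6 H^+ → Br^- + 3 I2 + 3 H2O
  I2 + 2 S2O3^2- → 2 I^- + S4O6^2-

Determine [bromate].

n(S2O3^2-) = 0.02168 × 0.02079 = 4.507 × 10^-4 mol
n(I2) = n(S2O3^2-)/2 = 2.254 × 10^-4 mol
From the 1:3 ratio, n(BrO3^-) in the aliquot = 1/3 × 2.254 × 10^-4 = 7.512 × 10^-5 mol
[BrO3^-] = 7.512 × 10^-5 / 0.02546 = 0.002951 mol/L

0.002951 M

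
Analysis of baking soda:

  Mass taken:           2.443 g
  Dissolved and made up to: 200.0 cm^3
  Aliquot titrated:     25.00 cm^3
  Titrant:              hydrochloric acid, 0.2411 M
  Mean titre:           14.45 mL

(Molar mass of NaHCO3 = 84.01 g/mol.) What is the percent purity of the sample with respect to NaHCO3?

NaHCO3 + HCl → NaCl + H2O + CO2
n(HCl) per titration = 0.01445 × 0.2411 = 3.484 × 10^-3 mol
n(NaHCO3) in each aliquot = 3.484 × 10^-3 mol (1:1 ratio)
n(NaHCO3) in the whole flask = 3.484 × 10^-3 × 200.0/25.00 = 0.02787 mol
mass of NaHCO3 = 0.02787 × 84.01 = 2.341 g
% NaHCO3 = 2.341 / 2.443 × 100 = 95.84 %

95.84 %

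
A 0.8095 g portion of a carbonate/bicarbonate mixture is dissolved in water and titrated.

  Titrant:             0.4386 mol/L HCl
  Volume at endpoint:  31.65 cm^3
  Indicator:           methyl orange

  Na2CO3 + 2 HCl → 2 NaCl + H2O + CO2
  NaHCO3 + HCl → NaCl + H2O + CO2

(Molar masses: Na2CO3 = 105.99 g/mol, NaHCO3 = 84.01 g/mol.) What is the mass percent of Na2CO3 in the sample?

75.29 %

n(HCl) = 0.03165 × 0.4386 = 0.01388 mol
Let x = n(Na2CO3), y = n(NaHCO3).
Titrant: 2x + 1y = 0.01388;  mass: 105.99x + 84.01y = 0.8095
Solving, x = 5.750 × 10^-3 mol, y = 2.381 × 10^-3 mol
mass of Na2CO3 = 5.750 × 10^-3 × 105.99 = 0.6095 g
% Na2CO3 = 0.6095 / 0.8095 × 100 = 75.29 %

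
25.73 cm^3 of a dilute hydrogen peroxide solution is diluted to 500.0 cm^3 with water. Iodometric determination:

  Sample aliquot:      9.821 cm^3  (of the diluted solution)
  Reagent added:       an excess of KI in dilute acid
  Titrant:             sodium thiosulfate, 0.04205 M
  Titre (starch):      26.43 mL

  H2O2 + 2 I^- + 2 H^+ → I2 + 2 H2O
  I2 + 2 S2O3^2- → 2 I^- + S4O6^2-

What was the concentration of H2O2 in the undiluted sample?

1.100 M

n(S2O3^2-) = 0.02643 × 0.04205 = 1.111 × 10^-3 mol
n(I2) = n(S2O3^2-)/2 = 5.557 × 10^-4 mol
n(H2O2) in the aliquot = 5.557 × 10^-4 mol (1:1 ratio)
[H2O2]_dilute = 5.557 × 10^-4 / 0.009821 = 0.05658 mol/L
[H2O2]_original = 0.05658 × 500.0/25.73 = 1.100 mol/L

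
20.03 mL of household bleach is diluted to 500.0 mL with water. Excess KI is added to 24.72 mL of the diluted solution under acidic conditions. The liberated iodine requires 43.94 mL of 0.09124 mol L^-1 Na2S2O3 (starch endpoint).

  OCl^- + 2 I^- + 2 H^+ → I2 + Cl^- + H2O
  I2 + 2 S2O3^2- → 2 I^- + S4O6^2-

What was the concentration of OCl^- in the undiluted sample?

2.024 mol/L

n(S2O3^2-) = 0.04394 × 0.09124 = 4.009 × 10^-3 mol
n(I2) = n(S2O3^2-)/2 = 2.005 × 10^-3 mol
n(OCl^-) in the aliquot = 2.005 × 10^-3 mol (1:1 ratio)
[OCl^-]_dilute = 2.005 × 10^-3 / 0.02472 = 0.08109 mol/L
[OCl^-]_original = 0.08109 × 500.0/20.03 = 2.024 mol/L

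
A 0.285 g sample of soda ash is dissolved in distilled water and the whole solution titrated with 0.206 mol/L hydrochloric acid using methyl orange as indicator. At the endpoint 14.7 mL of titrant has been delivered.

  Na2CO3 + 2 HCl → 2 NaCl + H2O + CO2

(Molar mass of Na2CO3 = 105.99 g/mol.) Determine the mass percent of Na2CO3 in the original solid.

56.3 %

n(HCl) = 0.0147 L × 0.206 mol/L = 3.03 × 10^-3 mol
From the 1:2 ratio, n(Na2CO3) = 1/2 × 3.03 × 10^-3 = 1.51 × 10^-3 mol
mass of Na2CO3 = 1.51 × 10^-3 × 105.99 g/mol = 0.160 g
% Na2CO3 = 0.160 / 0.285 × 100 = 56.3 %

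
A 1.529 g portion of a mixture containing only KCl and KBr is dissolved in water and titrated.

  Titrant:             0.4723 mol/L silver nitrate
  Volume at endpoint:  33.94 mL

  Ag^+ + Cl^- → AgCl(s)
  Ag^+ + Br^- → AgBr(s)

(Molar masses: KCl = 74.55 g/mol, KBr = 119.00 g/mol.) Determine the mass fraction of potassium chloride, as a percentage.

41.52 %

n(AgNO3) = 0.03394 × 0.4723 = 0.01603 mol
Let x = n(KCl), y = n(KBr).
Titrant: 1x + 1y = 0.01603;  mass: 74.55x + 119.00y = 1.529
Solving, x = 8.516 × 10^-3 mol, y = 7.513 × 10^-3 mol
mass of KCl = 8.516 × 10^-3 × 74.55 = 0.6349 g
% KCl = 0.6349 / 1.529 × 100 = 41.52 %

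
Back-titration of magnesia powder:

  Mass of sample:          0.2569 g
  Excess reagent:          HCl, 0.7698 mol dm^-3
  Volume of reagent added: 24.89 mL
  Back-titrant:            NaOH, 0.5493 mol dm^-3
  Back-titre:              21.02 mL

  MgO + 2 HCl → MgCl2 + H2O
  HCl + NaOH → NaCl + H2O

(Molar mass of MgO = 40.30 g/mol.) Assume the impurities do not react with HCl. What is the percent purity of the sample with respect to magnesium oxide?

n(HCl) added = 0.02489 × 0.7698 = 0.01916 mol
n(NaOH) used in back-titration = 0.02102 × 0.5493 = 0.01155 mol
n(HCl) left over = 0.01155 mol (1:1 ratio)
n(HCl) consumed by analyte = 0.01916 − 0.01155 = 7.614 × 10^-3 mol
From the 1:2 ratio, n(MgO) = 1/2 × 7.614 × 10^-3 = 3.807 × 10^-3 mol
mass of MgO = 3.807 × 10^-3 × 40.30 = 0.1534 g
% MgO = 0.1534 / 0.2569 × 100 = 59.72 %

59.72 %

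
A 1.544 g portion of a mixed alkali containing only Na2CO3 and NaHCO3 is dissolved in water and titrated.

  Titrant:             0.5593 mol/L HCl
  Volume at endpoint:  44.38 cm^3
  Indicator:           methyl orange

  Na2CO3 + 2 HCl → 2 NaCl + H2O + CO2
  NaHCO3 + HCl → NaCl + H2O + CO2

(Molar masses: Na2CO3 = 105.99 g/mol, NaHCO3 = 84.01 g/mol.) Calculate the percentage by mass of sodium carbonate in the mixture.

59.90 %

n(HCl) = 0.04438 × 0.5593 = 0.02482 mol
Let x = n(Na2CO3), y = n(NaHCO3).
Titrant: 2x + 1y = 0.02482;  mass: 105.99x + 84.01y = 1.544
Solving, x = 8.726 × 10^-3 mol, y = 7.370 × 10^-3 mol
mass of Na2CO3 = 8.726 × 10^-3 × 105.99 = 0.9249 g
% Na2CO3 = 0.9249 / 1.544 × 100 = 59.90 %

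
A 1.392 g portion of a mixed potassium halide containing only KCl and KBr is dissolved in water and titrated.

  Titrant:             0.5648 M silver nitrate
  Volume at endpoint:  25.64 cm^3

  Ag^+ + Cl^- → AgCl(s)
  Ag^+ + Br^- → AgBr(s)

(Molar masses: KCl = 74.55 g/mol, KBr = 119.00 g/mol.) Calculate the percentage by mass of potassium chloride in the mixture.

n(AgNO3) = 0.02564 × 0.5648 = 0.01448 mol
Let x = n(KCl), y = n(KBr).
Titrant: 1x + 1y = 0.01448;  mass: 74.55x + 119.00y = 1.392
Solving, x = 7.453 × 10^-3 mol, y = 7.028 × 10^-3 mol
mass of KCl = 7.453 × 10^-3 × 74.55 = 0.5556 g
% KCl = 0.5556 / 1.392 × 100 = 39.92 %

39.92 %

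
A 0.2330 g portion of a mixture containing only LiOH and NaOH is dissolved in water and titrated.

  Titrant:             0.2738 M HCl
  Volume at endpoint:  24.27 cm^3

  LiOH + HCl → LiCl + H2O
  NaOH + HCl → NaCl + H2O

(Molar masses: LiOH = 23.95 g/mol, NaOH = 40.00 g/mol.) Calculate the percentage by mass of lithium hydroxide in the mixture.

21.01 %

n(HCl) = 0.02427 × 0.2738 = 6.645 × 10^-3 mol
Let x = n(LiOH), y = n(NaOH).
Titrant: 1x + 1y = 6.645 × 10^-3;  mass: 23.95x + 40.00y = 0.2330
Solving, x = 2.044 × 10^-3 mol, y = 4.601 × 10^-3 mol
mass of LiOH = 2.044 × 10^-3 × 23.95 = 0.04895 g
% LiOH = 0.04895 / 0.2330 × 100 = 21.01 %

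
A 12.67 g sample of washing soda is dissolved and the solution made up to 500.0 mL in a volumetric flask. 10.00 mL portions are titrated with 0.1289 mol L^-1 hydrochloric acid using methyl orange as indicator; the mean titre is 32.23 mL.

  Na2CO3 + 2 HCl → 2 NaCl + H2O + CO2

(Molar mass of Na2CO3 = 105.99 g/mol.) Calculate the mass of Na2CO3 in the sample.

11.01 g

n(HCl) per titration = 0.03223 × 0.1289 = 4.154 × 10^-3 mol
From the 1:2 ratio, n(Na2CO3) in each aliquot = 1/2 × 4.154 × 10^-3 = 2.077 × 10^-3 mol
n(Na2CO3) in the whole flask = 2.077 × 10^-3 × 500.0/10.00 = 0.1039 mol
mass of Na2CO3 = 0.1039 × 105.99 = 11.01 g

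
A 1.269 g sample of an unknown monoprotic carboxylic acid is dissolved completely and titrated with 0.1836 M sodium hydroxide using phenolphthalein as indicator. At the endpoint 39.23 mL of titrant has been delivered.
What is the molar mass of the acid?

n(NaOH) = 0.03923 L × 0.1836 mol/L = 7.203 × 10^-3 mol
n(HA) = 7.203 × 10^-3 mol (1:1 ratio)
M = m / n = 1.269 g / 7.203 × 10^-3 mol = 176.2 g/mol

176.2 g/mol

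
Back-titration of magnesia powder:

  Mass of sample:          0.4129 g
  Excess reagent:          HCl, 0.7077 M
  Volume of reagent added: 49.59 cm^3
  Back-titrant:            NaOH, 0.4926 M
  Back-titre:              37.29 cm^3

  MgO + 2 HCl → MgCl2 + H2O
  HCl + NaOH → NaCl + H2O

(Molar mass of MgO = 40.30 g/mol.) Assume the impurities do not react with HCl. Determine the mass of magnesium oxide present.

0.3370 g

n(HCl) added = 0.04959 × 0.7077 = 0.03509 mol
n(NaOH) used in back-titration = 0.03729 × 0.4926 = 0.01837 mol
n(HCl) left over = 0.01837 mol (1:1 ratio)
n(HCl) consumed by analyte = 0.03509 − 0.01837 = 0.01673 mol
From the 1:2 ratio, n(MgO) = 1/2 × 0.01673 = 8.363 × 10^-3 mol
mass of MgO = 8.363 × 10^-3 × 40.30 = 0.3370 g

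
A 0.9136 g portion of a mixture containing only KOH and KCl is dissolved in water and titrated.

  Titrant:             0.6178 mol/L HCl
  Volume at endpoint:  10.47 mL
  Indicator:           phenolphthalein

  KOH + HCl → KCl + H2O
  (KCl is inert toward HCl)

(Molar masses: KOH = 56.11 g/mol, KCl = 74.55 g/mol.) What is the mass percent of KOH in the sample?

39.73 %

n(HCl) = 0.01047 × 0.6178 = 6.468 × 10^-3 mol
Let x = n(KOH), y = n(KCl).
Titrant: 1x = 6.468 × 10^-3;  mass: 56.11x + 74.55y = 0.9136
Solving, x = 6.468 × 10^-3 mol, y = 7.386 × 10^-3 mol
mass of KOH = 6.468 × 10^-3 × 56.11 = 0.3629 g
% KOH = 0.3629 / 0.9136 × 100 = 39.73 %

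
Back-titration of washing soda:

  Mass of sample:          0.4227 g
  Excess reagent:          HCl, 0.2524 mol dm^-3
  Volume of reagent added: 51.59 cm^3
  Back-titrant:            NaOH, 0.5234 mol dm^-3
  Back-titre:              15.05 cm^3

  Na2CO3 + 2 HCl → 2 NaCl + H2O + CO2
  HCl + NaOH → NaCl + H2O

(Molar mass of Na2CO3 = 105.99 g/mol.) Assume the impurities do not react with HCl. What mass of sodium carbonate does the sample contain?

0.2726 g

n(HCl) added = 0.05159 × 0.2524 = 0.01302 mol
n(NaOH) used in back-titration = 0.01505 × 0.5234 = 7.877 × 10^-3 mol
n(HCl) left over = 7.877 × 10^-3 mol (1:1 ratio)
n(HCl) consumed by analyte = 0.01302 − 7.877 × 10^-3 = 5.144 × 10^-3 mol
From the 1:2 ratio, n(Na2CO3) = 1/2 × 5.144 × 10^-3 = 2.572 × 10^-3 mol
mass of Na2CO3 = 2.572 × 10^-3 × 105.99 = 0.2726 g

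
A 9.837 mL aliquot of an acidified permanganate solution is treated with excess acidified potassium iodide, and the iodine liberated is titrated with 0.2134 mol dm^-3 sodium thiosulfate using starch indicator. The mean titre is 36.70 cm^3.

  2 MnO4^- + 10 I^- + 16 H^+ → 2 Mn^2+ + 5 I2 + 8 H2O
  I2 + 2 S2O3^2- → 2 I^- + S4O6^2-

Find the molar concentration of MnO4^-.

0.1592 mol/L

n(S2O3^2-) = 0.03670 × 0.2134 = 7.832 × 10^-3 mol
n(I2) = n(S2O3^2-)/2 = 3.916 × 10^-3 mol
From the 2:5 ratio, n(MnO4^-) in the aliquot = 2/5 × 3.916 × 10^-3 = 1.566 × 10^-3 mol
[MnO4^-] = 1.566 × 10^-3 / 0.009837 = 0.1592 mol/L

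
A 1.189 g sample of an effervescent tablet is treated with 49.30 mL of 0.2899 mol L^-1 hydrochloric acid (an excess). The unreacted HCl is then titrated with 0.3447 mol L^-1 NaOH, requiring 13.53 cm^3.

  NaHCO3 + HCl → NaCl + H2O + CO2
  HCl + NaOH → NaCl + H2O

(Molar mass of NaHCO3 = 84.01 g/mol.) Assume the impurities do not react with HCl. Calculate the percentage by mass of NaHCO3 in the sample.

n(HCl) added = 0.04930 × 0.2899 = 0.01429 mol
n(NaOH) used in back-titration = 0.01353 × 0.3447 = 4.664 × 10^-3 mol
n(HCl) left over = 4.664 × 10^-3 mol (1:1 ratio)
n(HCl) consumed by analyte = 0.01429 − 4.664 × 10^-3 = 9.628 × 10^-3 mol
n(NaHCO3) = 9.628 × 10^-3 mol (1:1 ratio)
mass of NaHCO3 = 9.628 × 10^-3 × 84.01 = 0.8089 g
% NaHCO3 = 0.8089 / 1.189 × 100 = 68.03 %

68.03 %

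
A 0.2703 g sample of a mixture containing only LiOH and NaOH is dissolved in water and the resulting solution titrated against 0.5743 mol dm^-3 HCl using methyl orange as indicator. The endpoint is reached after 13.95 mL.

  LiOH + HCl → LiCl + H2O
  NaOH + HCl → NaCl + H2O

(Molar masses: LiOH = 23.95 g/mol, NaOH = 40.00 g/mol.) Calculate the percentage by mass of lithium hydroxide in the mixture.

27.69 %

n(HCl) = 0.01395 × 0.5743 = 8.011 × 10^-3 mol
Let x = n(LiOH), y = n(NaOH).
Titrant: 1x + 1y = 8.011 × 10^-3;  mass: 23.95x + 40.00y = 0.2703
Solving, x = 3.125 × 10^-3 mol, y = 4.886 × 10^-3 mol
mass of LiOH = 3.125 × 10^-3 × 23.95 = 0.07485 g
% LiOH = 0.07485 / 0.2703 × 100 = 27.69 %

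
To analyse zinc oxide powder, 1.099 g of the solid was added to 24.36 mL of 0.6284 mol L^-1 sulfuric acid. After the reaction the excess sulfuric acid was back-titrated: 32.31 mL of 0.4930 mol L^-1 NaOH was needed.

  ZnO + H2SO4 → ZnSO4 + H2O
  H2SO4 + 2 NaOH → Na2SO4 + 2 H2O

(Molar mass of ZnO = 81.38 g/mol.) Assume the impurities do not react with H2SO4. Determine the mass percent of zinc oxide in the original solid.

54.38 %

n(H2SO4) added = 0.02436 × 0.6284 = 0.01531 mol
n(NaOH) used in back-titration = 0.03231 × 0.4930 = 0.01593 mol
From the 1:2 ratio, n(H2SO4) left over = 1/2 × 0.01593 = 7.964 × 10^-3 mol
n(H2SO4) consumed by analyte = 0.01531 − 7.964 × 10^-3 = 7.343 × 10^-3 mol
n(ZnO) = 7.343 × 10^-3 mol (1:1 ratio)
mass of ZnO = 7.343 × 10^-3 × 81.38 = 0.5976 g
% ZnO = 0.5976 / 1.099 × 100 = 54.38 %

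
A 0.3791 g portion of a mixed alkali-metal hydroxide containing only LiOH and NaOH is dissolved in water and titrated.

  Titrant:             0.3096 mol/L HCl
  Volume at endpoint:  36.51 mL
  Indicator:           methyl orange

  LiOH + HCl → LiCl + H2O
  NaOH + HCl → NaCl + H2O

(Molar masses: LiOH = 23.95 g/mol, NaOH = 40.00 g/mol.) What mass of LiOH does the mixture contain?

0.1090 g

n(HCl) = 0.03651 × 0.3096 = 0.01130 mol
Let x = n(LiOH), y = n(NaOH).
Titrant: 1x + 1y = 0.01130;  mass: 23.95x + 40.00y = 0.3791
Solving, x = 4.551 × 10^-3 mol, y = 6.753 × 10^-3 mol
mass of LiOH = 4.551 × 10^-3 × 23.95 = 0.1090 g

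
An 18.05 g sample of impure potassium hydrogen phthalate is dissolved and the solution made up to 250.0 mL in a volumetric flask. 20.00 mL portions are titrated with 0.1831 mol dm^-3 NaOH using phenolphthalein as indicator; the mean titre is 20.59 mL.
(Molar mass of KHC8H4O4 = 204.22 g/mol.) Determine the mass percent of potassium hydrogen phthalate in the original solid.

KHC8H4O4 + NaOH → KNaC8H4O4 + H2O
n(NaOH) per titration = 0.02059 × 0.1831 = 3.770 × 10^-3 mol
n(KHC8H4O4) in each aliquot = 3.770 × 10^-3 mol (1:1 ratio)
n(KHC8H4O4) in the whole flask = 3.770 × 10^-3 × 250.0/20.00 = 0.04713 mol
mass of KHC8H4O4 = 0.04713 × 204.22 = 9.624 g
% KHC8H4O4 = 9.624 / 18.05 × 100 = 53.32 %

53.32 %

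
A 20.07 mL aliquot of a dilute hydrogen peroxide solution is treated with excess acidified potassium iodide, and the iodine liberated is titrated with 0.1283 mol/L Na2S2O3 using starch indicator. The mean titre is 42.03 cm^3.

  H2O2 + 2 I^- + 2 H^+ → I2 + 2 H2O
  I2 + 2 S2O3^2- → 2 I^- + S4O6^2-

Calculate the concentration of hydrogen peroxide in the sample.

n(S2O3^2-) = 0.04203 × 0.1283 = 5.392 × 10^-3 mol
n(I2) = n(S2O3^2-)/2 = 2.696 × 10^-3 mol
n(H2O2) in the aliquot = 2.696 × 10^-3 mol (1:1 ratio)
[H2O2] = 2.696 × 10^-3 / 0.02007 = 0.1343 mol/L

0.1343 mol/L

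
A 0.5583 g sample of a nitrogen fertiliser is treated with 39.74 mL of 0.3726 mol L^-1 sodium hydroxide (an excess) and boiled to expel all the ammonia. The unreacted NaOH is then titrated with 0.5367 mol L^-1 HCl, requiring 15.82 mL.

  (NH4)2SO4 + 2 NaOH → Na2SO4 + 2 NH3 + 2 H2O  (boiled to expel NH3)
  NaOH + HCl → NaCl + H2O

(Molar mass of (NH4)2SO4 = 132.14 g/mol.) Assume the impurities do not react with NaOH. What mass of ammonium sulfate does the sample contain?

0.4173 g

n(NaOH) added = 0.03974 × 0.3726 = 0.01481 mol
n(HCl) used in back-titration = 0.01582 × 0.5367 = 8.491 × 10^-3 mol
n(NaOH) left over = 8.491 × 10^-3 mol (1:1 ratio)
n(NaOH) consumed by analyte = 0.01481 − 8.491 × 10^-3 = 6.317 × 10^-3 mol
From the 1:2 ratio, n((NH4)2SO4) = 1/2 × 6.317 × 10^-3 = 3.158 × 10^-3 mol
mass of (NH4)2SO4 = 3.158 × 10^-3 × 132.14 = 0.4173 g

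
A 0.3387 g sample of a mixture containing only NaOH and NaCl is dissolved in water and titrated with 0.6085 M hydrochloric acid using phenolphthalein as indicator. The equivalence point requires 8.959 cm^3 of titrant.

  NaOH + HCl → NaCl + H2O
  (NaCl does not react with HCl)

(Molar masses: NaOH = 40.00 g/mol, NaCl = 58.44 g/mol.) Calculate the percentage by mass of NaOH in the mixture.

64.38 %

n(HCl) = 0.008959 × 0.6085 = 5.452 × 10^-3 mol
Let x = n(NaOH), y = n(NaCl).
Titrant: 1x = 5.452 × 10^-3;  mass: 40.00x + 58.44y = 0.3387
Solving, x = 5.452 × 10^-3 mol, y = 2.064 × 10^-3 mol
mass of NaOH = 5.452 × 10^-3 × 40.00 = 0.2181 g
% NaOH = 0.2181 / 0.3387 × 100 = 64.38 %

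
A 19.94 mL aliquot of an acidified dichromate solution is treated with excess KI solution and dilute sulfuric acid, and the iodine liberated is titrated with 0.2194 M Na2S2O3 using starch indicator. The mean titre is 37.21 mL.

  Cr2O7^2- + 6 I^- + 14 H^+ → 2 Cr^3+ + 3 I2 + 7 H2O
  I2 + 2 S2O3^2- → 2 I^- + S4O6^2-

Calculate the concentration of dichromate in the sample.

0.06824 M

n(S2O3^2-) = 0.03721 × 0.2194 = 8.164 × 10^-3 mol
n(I2) = n(S2O3^2-)/2 = 4.082 × 10^-3 mol
From the 1:3 ratio, n(Cr2O7^2-) in the aliquot = 1/3 × 4.082 × 10^-3 = 1.361 × 10^-3 mol
[Cr2O7^2-] = 1.361 × 10^-3 / 0.01994 = 0.06824 mol/L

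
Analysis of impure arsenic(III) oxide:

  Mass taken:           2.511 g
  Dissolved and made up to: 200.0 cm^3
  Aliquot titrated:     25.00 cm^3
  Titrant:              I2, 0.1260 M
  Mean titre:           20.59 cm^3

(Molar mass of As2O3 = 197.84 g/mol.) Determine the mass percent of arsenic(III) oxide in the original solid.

81.76 %

As2O3 + 2 I2 + 2 H2O → As2O5 + 4 HI
n(I2) per titration = 0.02059 × 0.1260 = 2.594 × 10^-3 mol
From the 1:2 ratio, n(As2O3) in each aliquot = 1/2 × 2.594 × 10^-3 = 1.297 × 10^-3 mol
n(As2O3) in the whole flask = 1.297 × 10^-3 × 200.0/25.00 = 0.01038 mol
mass of As2O3 = 0.01038 × 197.84 = 2.053 g
% As2O3 = 2.053 / 2.511 × 100 = 81.76 %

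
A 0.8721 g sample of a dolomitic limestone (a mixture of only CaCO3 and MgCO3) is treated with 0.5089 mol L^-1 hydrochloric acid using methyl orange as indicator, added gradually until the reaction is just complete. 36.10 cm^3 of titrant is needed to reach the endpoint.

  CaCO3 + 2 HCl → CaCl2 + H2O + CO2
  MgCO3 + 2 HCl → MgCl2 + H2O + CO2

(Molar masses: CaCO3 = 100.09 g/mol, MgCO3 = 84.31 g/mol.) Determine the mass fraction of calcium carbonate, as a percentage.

71.03 %

n(HCl) = 0.03610 × 0.5089 = 0.01837 mol
Let x = n(CaCO3), y = n(MgCO3).
Titrant: 2x + 2y = 0.01837;  mass: 100.09x + 84.31y = 0.8721
Solving, x = 6.189 × 10^-3 mol, y = 2.997 × 10^-3 mol
mass of CaCO3 = 6.189 × 10^-3 × 100.09 = 0.6194 g
% CaCO3 = 0.6194 / 0.8721 × 100 = 71.03 %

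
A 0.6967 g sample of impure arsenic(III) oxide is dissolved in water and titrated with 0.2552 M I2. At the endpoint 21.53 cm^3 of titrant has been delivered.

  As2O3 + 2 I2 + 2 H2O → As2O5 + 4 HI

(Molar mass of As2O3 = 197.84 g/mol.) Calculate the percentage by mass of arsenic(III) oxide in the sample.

78.01 %

n(I2) = 0.02153 L × 0.2552 mol/L = 5.494 × 10^-3 mol
From the 1:2 ratio, n(As2O3) = 1/2 × 5.494 × 10^-3 = 2.747 × 10^-3 mol
mass of As2O3 = 2.747 × 10^-3 × 197.84 g/mol = 0.5435 g
% As2O3 = 0.5435 / 0.6967 × 100 = 78.01 %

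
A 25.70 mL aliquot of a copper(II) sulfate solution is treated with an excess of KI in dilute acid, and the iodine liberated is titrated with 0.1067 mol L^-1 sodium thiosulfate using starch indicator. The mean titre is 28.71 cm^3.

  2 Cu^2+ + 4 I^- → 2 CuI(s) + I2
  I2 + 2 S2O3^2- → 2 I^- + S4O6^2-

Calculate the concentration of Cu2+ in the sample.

n(S2O3^2-) = 0.02871 × 0.1067 = 3.063 × 10^-3 mol
n(I2) = n(S2O3^2-)/2 = 1.532 × 10^-3 mol
From the 2:1 ratio, n(Cu2+) in the aliquot = 2/1 × 1.532 × 10^-3 = 3.063 × 10^-3 mol
[Cu2+] = 3.063 × 10^-3 / 0.02570 = 0.1192 mol/L

0.1192 mol/L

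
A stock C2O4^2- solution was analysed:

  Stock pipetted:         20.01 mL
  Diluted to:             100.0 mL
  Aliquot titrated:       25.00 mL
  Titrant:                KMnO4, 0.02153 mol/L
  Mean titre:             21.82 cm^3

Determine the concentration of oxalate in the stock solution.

2 MnO4^- + 5 C2O4^2- + 16 H^+ → 2 Mn^2+ + 10 CO2 + 8 H2O
n(KMnO4) = 0.02182 × 0.02153 = 4.698 × 10^-4 mol
From the 5:2 ratio, n(C2O4^2-) in the aliquot = 5/2 × 4.698 × 10^-4 = 1.174 × 10^-3 mol
[C2O4^2-]_dilute = 1.174 × 10^-3 / 0.02500 = 0.04698 mol/L
Dilution factor = 100.0 / 20.01 = 4.998
[C2O4^2-]_stock = 0.04698 × 4.998 = 0.2348 mol/L

0.2348 mol/L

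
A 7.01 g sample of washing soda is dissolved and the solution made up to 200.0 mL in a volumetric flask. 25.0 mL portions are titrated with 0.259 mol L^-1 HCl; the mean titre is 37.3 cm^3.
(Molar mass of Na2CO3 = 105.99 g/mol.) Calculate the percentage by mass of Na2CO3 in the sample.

58.4 %

Na2CO3 + 2 HCl → 2 NaCl + H2O + CO2
n(HCl) per titration = 0.0373 × 0.259 = 9.66 × 10^-3 mol
From the 1:2 ratio, n(Na2CO3) in each aliquot = 1/2 × 9.66 × 10^-3 = 4.83 × 10^-3 mol
n(Na2CO3) in the whole flask = 4.83 × 10^-3 × 200.0/25.0 = 0.0386 mol
mass of Na2CO3 = 0.0386 × 105.99 = 4.10 g
% Na2CO3 = 4.10 / 7.01 × 100 = 58.4 %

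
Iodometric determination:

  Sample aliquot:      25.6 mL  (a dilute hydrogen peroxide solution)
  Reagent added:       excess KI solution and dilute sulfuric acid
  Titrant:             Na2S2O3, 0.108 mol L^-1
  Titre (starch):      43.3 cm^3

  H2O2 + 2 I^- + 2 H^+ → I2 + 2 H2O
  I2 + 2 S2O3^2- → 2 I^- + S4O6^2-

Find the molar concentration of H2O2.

0.0913 mol/L

n(S2O3^2-) = 0.0433 × 0.108 = 4.68 × 10^-3 mol
n(I2) = n(S2O3^2-)/2 = 2.34 × 10^-3 mol
n(H2O2) in the aliquot = 2.34 × 10^-3 mol (1:1 ratio)
[H2O2] = 2.34 × 10^-3 / 0.0256 = 0.0913 mol/L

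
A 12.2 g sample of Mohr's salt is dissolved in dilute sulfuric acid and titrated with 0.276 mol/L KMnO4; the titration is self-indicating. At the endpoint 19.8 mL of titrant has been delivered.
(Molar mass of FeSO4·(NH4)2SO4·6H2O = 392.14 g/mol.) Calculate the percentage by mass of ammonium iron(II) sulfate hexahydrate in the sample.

87.8 %

MnO4^- + 5 Fe^2+ + 8 H^+ → Mn^2+ + 5 Fe^3+ + 4 H2O
n(KMnO4) = 0.0198 L × 0.276 mol/L = 5.46 × 10^-3 mol
From the 5:1 ratio, n(FeSO4·(NH4)2SO4·6H2O) = 5/1 × 5.46 × 10^-3 = 0.0273 mol
mass of FeSO4·(NH4)2SO4·6H2O = 0.0273 × 392.14 g/mol = 10.7 g
% FeSO4·(NH4)2SO4·6H2O = 10.7 / 12.2 × 100 = 87.8 %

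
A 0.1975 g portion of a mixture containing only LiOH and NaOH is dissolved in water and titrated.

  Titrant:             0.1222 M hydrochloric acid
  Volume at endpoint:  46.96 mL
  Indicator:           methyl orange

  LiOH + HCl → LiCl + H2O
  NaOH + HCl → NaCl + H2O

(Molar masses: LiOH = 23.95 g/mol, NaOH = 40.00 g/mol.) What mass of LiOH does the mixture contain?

0.04781 g

n(HCl) = 0.04696 × 0.1222 = 5.739 × 10^-3 mol
Let x = n(LiOH), y = n(NaOH).
Titrant: 1x + 1y = 5.739 × 10^-3;  mass: 23.95x + 40.00y = 0.1975
Solving, x = 1.996 × 10^-3 mol, y = 3.742 × 10^-3 mol
mass of LiOH = 1.996 × 10^-3 × 23.95 = 0.04781 g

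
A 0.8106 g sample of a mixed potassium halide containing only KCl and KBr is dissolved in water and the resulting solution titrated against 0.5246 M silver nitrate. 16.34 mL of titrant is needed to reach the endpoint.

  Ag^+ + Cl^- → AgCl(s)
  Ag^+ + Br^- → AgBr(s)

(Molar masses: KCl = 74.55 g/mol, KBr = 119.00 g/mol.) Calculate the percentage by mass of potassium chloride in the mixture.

n(AgNO3) = 0.01634 × 0.5246 = 8.572 × 10^-3 mol
Let x = n(KCl), y = n(KBr).
Titrant: 1x + 1y = 8.572 × 10^-3;  mass: 74.55x + 119.00y = 0.8106
Solving, x = 4.712 × 10^-3 mol, y = 3.860 × 10^-3 mol
mass of KCl = 4.712 × 10^-3 × 74.55 = 0.3513 g
% KCl = 0.3513 / 0.8106 × 100 = 43.34 %

43.34 %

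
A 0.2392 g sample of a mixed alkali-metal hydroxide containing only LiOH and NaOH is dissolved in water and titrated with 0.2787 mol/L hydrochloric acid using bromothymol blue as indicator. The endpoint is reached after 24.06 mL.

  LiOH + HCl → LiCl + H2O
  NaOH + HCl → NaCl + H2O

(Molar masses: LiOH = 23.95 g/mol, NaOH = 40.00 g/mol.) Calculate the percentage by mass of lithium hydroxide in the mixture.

18.10 %

n(HCl) = 0.02406 × 0.2787 = 6.706 × 10^-3 mol
Let x = n(LiOH), y = n(NaOH).
Titrant: 1x + 1y = 6.706 × 10^-3;  mass: 23.95x + 40.00y = 0.2392
Solving, x = 1.808 × 10^-3 mol, y = 4.897 × 10^-3 mol
mass of LiOH = 1.808 × 10^-3 × 23.95 = 0.04331 g
% LiOH = 0.04331 / 0.2392 × 100 = 18.10 %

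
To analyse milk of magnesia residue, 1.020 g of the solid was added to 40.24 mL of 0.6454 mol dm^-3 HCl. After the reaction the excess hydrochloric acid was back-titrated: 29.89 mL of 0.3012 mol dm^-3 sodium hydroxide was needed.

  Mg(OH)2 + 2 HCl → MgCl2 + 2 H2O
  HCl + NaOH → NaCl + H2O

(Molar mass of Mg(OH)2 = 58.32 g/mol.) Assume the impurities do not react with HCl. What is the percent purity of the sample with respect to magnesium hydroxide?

48.51 %

n(HCl) added = 0.04024 × 0.6454 = 0.02597 mol
n(NaOH) used in back-titration = 0.02989 × 0.3012 = 9.003 × 10^-3 mol
n(HCl) left over = 9.003 × 10^-3 mol (1:1 ratio)
n(HCl) consumed by analyte = 0.02597 − 9.003 × 10^-3 = 0.01697 mol
From the 1:2 ratio, n(Mg(OH)2) = 1/2 × 0.01697 = 8.484 × 10^-3 mol
mass of Mg(OH)2 = 8.484 × 10^-3 × 58.32 = 0.4948 g
% Mg(OH)2 = 0.4948 / 1.020 × 100 = 48.51 %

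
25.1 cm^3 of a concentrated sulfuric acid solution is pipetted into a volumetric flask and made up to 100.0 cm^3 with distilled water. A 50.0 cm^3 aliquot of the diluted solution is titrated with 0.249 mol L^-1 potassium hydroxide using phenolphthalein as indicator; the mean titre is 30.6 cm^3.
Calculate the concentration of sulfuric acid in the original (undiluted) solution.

H2SO4 + 2 KOH → K2SO4 + 2 H2O
n(KOH) = 0.0306 × 0.249 = 7.62 × 10^-3 mol
From the 1:2 ratio, n(H2SO4) in the aliquot = 1/2 × 7.62 × 10^-3 = 3.81 × 10^-3 mol
[H2SO4]_dilute = 3.81 × 10^-3 / 0.0500 = 0.0762 mol/L
Dilution factor = 100.0 / 25.1 = 3.984
[H2SO4]_stock = 0.0762 × 3.984 = 0.304 mol/L

0.304 mol/L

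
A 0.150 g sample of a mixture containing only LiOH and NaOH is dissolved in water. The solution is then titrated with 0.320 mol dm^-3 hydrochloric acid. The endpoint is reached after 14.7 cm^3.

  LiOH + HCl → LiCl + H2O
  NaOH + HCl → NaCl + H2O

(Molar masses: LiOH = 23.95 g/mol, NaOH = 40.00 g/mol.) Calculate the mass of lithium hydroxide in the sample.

0.0569 g

n(HCl) = 0.0147 × 0.320 = 4.70 × 10^-3 mol
Let x = n(LiOH), y = n(NaOH).
Titrant: 1x + 1y = 4.70 × 10^-3;  mass: 23.95x + 40.00y = 0.150
Solving, x = 2.38 × 10^-3 mol, y = 2.33 × 10^-3 mol
mass of LiOH = 2.38 × 10^-3 × 23.95 = 0.0569 g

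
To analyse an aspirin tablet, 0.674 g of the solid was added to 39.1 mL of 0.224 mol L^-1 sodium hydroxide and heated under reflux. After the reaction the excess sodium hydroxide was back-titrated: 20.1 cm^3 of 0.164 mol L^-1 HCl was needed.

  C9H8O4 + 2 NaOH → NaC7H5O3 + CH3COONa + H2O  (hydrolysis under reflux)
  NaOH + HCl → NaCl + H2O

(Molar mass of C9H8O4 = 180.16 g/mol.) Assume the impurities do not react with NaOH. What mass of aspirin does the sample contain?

0.492 g

n(NaOH) added = 0.0391 × 0.224 = 8.76 × 10^-3 mol
n(HCl) used in back-titration = 0.0201 × 0.164 = 3.30 × 10^-3 mol
n(NaOH) left over = 3.30 × 10^-3 mol (1:1 ratio)
n(NaOH) consumed by analyte = 8.76 × 10^-3 − 3.30 × 10^-3 = 5.46 × 10^-3 mol
From the 1:2 ratio, n(C9H8O4) = 1/2 × 5.46 × 10^-3 = 2.73 × 10^-3 mol
mass of C9H8O4 = 2.73 × 10^-3 × 180.16 = 0.492 g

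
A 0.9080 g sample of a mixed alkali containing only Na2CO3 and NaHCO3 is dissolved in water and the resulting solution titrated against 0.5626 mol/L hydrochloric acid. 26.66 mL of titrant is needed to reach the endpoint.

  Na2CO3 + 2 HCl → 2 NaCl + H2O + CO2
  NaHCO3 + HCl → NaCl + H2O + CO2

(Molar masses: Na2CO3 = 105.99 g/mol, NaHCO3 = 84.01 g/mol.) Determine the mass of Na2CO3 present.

0.6016 g

n(HCl) = 0.02666 × 0.5626 = 0.01500 mol
Let x = n(Na2CO3), y = n(NaHCO3).
Titrant: 2x + 1y = 0.01500;  mass: 105.99x + 84.01y = 0.9080
Solving, x = 5.676 × 10^-3 mol, y = 3.648 × 10^-3 mol
mass of Na2CO3 = 5.676 × 10^-3 × 105.99 = 0.6016 g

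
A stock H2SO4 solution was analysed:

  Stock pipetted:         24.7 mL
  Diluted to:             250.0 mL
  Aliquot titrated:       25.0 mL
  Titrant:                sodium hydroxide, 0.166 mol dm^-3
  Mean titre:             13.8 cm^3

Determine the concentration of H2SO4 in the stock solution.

0.464 mol/L

H2SO4 + 2 NaOH → Na2SO4 + 2 H2O
n(NaOH) = 0.0138 × 0.166 = 2.29 × 10^-3 mol
From the 1:2 ratio, n(H2SO4) in the aliquot = 1/2 × 2.29 × 10^-3 = 1.15 × 10^-3 mol
[H2SO4]_dilute = 1.15 × 10^-3 / 0.0250 = 0.0458 mol/L
Dilution factor = 250.0 / 24.7 = 10.12
[H2SO4]_stock = 0.0458 × 10.12 = 0.464 mol/L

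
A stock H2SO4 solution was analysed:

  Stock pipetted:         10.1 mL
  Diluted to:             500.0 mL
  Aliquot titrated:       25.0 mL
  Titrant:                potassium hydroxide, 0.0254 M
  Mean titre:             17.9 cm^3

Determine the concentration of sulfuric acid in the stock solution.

H2SO4 + 2 KOH → K2SO4 + 2 H2O
n(KOH) = 0.0179 × 0.0254 = 4.55 × 10^-4 mol
From the 1:2 ratio, n(H2SO4) in the aliquot = 1/2 × 4.55 × 10^-4 = 2.27 × 10^-4 mol
[H2SO4]_dilute = 2.27 × 10^-4 / 0.0250 = 0.00909 mol/L
Dilution factor = 500.0 / 10.1 = 49.50
[H2SO4]_stock = 0.00909 × 49.50 = 0.450 mol/L

0.450 M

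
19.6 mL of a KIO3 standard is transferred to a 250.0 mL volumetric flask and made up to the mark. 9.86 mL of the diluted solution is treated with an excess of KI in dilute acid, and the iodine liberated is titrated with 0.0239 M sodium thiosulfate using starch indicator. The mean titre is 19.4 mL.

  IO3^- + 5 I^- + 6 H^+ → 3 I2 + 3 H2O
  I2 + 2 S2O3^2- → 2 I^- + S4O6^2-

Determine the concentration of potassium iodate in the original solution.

0.100 M

n(S2O3^2-) = 0.0194 × 0.0239 = 4.64 × 10^-4 mol
n(I2) = n(S2O3^2-)/2 = 2.32 × 10^-4 mol
From the 1:3 ratio, n(IO3^-) in the aliquot = 1/3 × 2.32 × 10^-4 = 7.73 × 10^-5 mol
[IO3^-]_dilute = 7.73 × 10^-5 / 0.00986 = 0.00784 mol/L
[IO3^-]_original = 0.00784 × 250.0/19.6 = 0.100 mol/L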